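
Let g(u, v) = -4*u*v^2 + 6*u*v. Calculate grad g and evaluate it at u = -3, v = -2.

(-28, -66)

∂g/∂u = -4*v^2 + 6*v
∂g/∂v = -8*u*v + 6*u
∇g = (-4*v^2 + 6*v, -8*u*v + 6*u)
At (-3, -2): (-28, -66).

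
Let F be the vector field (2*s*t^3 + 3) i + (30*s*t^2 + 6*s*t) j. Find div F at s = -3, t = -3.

∂F₁/∂s = 2*t^3
∂F₂/∂t = 60*s*t + 6*s
∇·F = 60*s*t + 6*s + 2*t^3
At (-3, -3): 468.

468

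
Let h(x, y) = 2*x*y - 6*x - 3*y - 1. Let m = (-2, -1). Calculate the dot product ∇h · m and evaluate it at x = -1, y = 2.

∂h/∂x = 2*y - 6
∂h/∂y = 2*x - 3
∇h at (-1, 2) = (-2, -5)
∇h · m = (-2)(-2) + (-5)(-1) = 9

9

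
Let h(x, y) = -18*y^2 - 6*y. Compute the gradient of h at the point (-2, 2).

∂h/∂x = 0
∂h/∂y = -36*y - 6
∇h = (0, -36*y - 6)
At (-2, 2): (0, -78).

(0, -78)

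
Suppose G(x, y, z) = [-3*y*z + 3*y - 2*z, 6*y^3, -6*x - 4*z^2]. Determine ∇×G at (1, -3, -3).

(∇×G)₁ = ∂G₃/∂y − ∂G₂/∂z = 0
(∇×G)₂ = ∂G₁/∂z − ∂G₃/∂x = -3*y + 4
(∇×G)₃ = ∂G₂/∂x − ∂G₁/∂y = 3*z - 3
∇×G = (0, -3*y + 4, 3*z - 3)
At (1, -3, -3): (0, 13, -12).

(0, 13, -12)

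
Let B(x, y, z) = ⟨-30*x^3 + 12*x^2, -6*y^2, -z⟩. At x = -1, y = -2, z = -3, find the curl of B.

(0, 0, 0)

(∇×B)₁ = ∂B₃/∂y − ∂B₂/∂z = 0
(∇×B)₂ = ∂B₁/∂z − ∂B₃/∂x = 0
(∇×B)₃ = ∂B₂/∂x − ∂B₁/∂y = 0
∇×B = (0, 0, 0)
At (-1, -2, -3): (0, 0, 0).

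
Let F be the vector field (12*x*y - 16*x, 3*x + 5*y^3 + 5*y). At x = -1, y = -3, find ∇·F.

88

∂F₁/∂x = 12*y - 16
∂F₂/∂y = 15*y^2 + 5
∇·F = 15*y^2 + 12*y - 11
At (-1, -3): 88.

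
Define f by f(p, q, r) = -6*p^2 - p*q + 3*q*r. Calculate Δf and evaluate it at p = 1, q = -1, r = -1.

∂²f/∂p² = -12
∂²f/∂q² = 0
∂²f/∂r² = 0
∇²f = -12
At (1, -1, -1): -12.

-12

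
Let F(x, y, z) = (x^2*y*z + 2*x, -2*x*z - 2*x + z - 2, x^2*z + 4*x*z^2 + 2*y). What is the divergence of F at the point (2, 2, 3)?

78

∂F₁/∂x = 2*x*y*z + 2
∂F₂/∂y = 0
∂F₃/∂z = x^2 + 8*x*z
∇·F = x^2 + 2*x*y*z + 8*x*z + 2
At (2, 2, 3): 78.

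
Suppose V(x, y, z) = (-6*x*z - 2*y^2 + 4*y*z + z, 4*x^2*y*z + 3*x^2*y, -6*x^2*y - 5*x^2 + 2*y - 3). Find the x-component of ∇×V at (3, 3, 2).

(∇×V)_1 = ∂V₃/∂y − ∂V₂/∂z
= -6*x^2 + 2 − (4*x^2*y)
= -4*x^2*y - 6*x^2 + 2
At (3, 3, 2): -160.

-160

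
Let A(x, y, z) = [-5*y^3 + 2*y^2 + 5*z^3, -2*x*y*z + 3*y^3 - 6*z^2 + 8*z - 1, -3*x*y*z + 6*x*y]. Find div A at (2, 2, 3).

∂A₁/∂x = 0
∂A₂/∂y = -2*x*z + 9*y^2
∂A₃/∂z = -3*x*y
∇·A = -3*x*y - 2*x*z + 9*y^2
At (2, 2, 3): 12.

12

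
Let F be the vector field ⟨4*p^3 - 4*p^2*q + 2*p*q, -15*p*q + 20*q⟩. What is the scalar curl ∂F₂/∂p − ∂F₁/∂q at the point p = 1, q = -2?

32

∂F₂/∂p = -15*q
∂F₁/∂q = -4*p^2 + 2*p
Scalar curl = 4*p^2 - 2*p - 15*q
At (1, -2): 32.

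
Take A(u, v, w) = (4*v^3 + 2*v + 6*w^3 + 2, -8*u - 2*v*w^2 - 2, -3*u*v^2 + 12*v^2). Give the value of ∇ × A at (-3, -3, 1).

(∇×A)₁ = ∂A₃/∂v − ∂A₂/∂w = -6*u*v + 4*v*w + 24*v
(∇×A)₂ = ∂A₁/∂w − ∂A₃/∂u = 3*v^2 + 18*w^2
(∇×A)₃ = ∂A₂/∂u − ∂A₁/∂v = -12*v^2 - 10
∇×A = (-6*u*v + 4*v*w + 24*v, 3*v^2 + 18*w^2, -12*v^2 - 10)
At (-3, -3, 1): (-138, 45, -118).

(-138, 45, -118)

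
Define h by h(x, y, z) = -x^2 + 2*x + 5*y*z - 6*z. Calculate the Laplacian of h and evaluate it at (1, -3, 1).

∂²h/∂x² = -2
∂²h/∂y² = 0
∂²h/∂z² = 0
∇²h = -2
At (1, -3, 1): -2.

-2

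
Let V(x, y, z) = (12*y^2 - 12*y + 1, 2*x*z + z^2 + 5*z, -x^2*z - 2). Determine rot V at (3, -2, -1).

(∇×V)₁ = ∂V₃/∂y − ∂V₂/∂z = -2*x - 2*z - 5
(∇×V)₂ = ∂V₁/∂z − ∂V₃/∂x = 2*x*z
(∇×V)₃ = ∂V₂/∂x − ∂V₁/∂y = -24*y + 2*z + 12
∇×V = (-2*x - 2*z - 5, 2*x*z, -24*y + 2*z + 12)
At (3, -2, -1): (-9, -6, 58).

(-9, -6, 58)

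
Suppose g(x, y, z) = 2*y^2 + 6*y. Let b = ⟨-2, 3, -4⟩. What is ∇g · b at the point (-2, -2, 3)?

∂g/∂x = 0
∂g/∂y = 4*y + 6
∂g/∂z = 0
∇g at (-2, -2, 3) = (0, -2, 0)
∇g · b = (0)(-2) + (-2)(3) + (0)(-4) = -6

-6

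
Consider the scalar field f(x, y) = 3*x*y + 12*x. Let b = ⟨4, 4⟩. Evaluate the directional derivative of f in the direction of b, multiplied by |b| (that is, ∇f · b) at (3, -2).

∂f/∂x = 3*y + 12
∂f/∂y = 3*x
∇f at (3, -2) = (6, 9)
∇f · b = (6)(4) + (9)(4) = 60

60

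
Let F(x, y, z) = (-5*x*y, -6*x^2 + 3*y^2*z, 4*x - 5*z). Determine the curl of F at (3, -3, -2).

(∇×F)₁ = ∂F₃/∂y − ∂F₂/∂z = -3*y^2
(∇×F)₂ = ∂F₁/∂z − ∂F₃/∂x = -4
(∇×F)₃ = ∂F₂/∂x − ∂F₁/∂y = -7*x
∇×F = (-3*y^2, -4, -7*x)
At (3, -3, -2): (-27, -4, -21).

(-27, -4, -21)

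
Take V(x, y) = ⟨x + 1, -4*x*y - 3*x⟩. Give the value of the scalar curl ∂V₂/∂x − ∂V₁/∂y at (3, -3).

∂V₂/∂x = -4*y - 3
∂V₁/∂y = 0
Scalar curl = -4*y - 3
At (3, -3): 9.

9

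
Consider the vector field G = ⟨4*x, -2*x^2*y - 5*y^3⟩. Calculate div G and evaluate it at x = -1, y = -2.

-58

∂G₁/∂x = 4
∂G₂/∂y = -2*x^2 - 15*y^2
∇·G = -2*x^2 - 15*y^2 + 4
At (-1, -2): -58.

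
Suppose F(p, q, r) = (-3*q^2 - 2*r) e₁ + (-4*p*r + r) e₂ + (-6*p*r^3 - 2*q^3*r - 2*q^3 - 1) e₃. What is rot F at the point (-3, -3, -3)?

(∇×F)₁ = ∂F₃/∂q − ∂F₂/∂r = 4*p - 6*q^2*r - 6*q^2 - 1
(∇×F)₂ = ∂F₁/∂r − ∂F₃/∂p = 6*r^3 - 2
(∇×F)₃ = ∂F₂/∂p − ∂F₁/∂q = 6*q - 4*r
∇×F = (4*p - 6*q^2*r - 6*q^2 - 1, 6*r^3 - 2, 6*q - 4*r)
At (-3, -3, -3): (95, -164, -6).

(95, -164, -6)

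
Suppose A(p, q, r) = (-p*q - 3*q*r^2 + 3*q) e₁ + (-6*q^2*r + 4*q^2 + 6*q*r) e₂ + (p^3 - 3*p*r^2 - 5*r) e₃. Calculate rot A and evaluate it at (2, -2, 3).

(36, 51, 26)

(∇×A)₁ = ∂A₃/∂q − ∂A₂/∂r = 6*q^2 - 6*q
(∇×A)₂ = ∂A₁/∂r − ∂A₃/∂p = -3*p^2 - 6*q*r + 3*r^2
(∇×A)₃ = ∂A₂/∂p − ∂A₁/∂q = p + 3*r^2 - 3
∇×A = (6*q^2 - 6*q, -3*p^2 - 6*q*r + 3*r^2, p + 3*r^2 - 3)
At (2, -2, 3): (36, 51, 26).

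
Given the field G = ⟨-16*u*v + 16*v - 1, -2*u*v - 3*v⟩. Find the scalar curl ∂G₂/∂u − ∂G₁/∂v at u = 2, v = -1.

18

∂G₂/∂u = -2*v
∂G₁/∂v = -16*u + 16
Scalar curl = 16*u - 2*v - 16
At (2, -1): 18.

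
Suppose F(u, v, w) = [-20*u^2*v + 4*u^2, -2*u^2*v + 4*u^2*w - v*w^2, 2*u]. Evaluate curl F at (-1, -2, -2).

(∇×F)₁ = ∂F₃/∂v − ∂F₂/∂w = -4*u^2 + 2*v*w
(∇×F)₂ = ∂F₁/∂w − ∂F₃/∂u = -2
(∇×F)₃ = ∂F₂/∂u − ∂F₁/∂v = 20*u^2 - 4*u*v + 8*u*w
∇×F = (-4*u^2 + 2*v*w, -2, 20*u^2 - 4*u*v + 8*u*w)
At (-1, -2, -2): (4, -2, 28).

(4, -2, 28)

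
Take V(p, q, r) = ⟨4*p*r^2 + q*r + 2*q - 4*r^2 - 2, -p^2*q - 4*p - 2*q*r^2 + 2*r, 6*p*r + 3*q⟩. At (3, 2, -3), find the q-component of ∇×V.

(∇×V)_2 = ∂V₁/∂r − ∂V₃/∂p
= 8*p*r + q - 8*r − (6*r)
= 8*p*r + q - 14*r
At (3, 2, -3): -28.

-28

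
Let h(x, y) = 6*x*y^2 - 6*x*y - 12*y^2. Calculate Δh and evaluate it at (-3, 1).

∂²h/∂x² = 0
∂²h/∂y² = 12*(x - 2)
∇²h = 12*x - 24
At (-3, 1): -60.

-60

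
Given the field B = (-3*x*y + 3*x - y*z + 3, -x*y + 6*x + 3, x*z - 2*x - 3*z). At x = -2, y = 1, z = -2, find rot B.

(0, 3, -3)

(∇×B)₁ = ∂B₃/∂y − ∂B₂/∂z = 0
(∇×B)₂ = ∂B₁/∂z − ∂B₃/∂x = -y - z + 2
(∇×B)₃ = ∂B₂/∂x − ∂B₁/∂y = 3*x - y + z + 6
∇×B = (0, -y - z + 2, 3*x - y + z + 6)
At (-2, 1, -2): (0, 3, -3).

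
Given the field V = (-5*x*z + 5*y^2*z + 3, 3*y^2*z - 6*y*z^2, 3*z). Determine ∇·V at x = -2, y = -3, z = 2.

∂V₁/∂x = -5*z
∂V₂/∂y = 6*y*z - 6*z^2
∂V₃/∂z = 3
∇·V = 6*y*z - 6*z^2 - 5*z + 3
At (-2, -3, 2): -67.

-67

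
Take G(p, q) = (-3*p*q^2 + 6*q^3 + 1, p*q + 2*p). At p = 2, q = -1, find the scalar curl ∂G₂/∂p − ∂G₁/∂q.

-29

∂G₂/∂p = q + 2
∂G₁/∂q = -6*p*q + 18*q^2
Scalar curl = 6*p*q - 18*q^2 + q + 2
At (2, -1): -29.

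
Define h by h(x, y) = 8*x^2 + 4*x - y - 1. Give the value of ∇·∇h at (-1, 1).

∂²h/∂x² = 16
∂²h/∂y² = 0
∇²h = 16
At (-1, 1): 16.

16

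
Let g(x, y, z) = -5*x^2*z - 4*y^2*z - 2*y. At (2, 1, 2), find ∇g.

(-40, -18, -24)

∂g/∂x = -10*x*z
∂g/∂y = -8*y*z - 2
∂g/∂z = -5*x^2 - 4*y^2
∇g = (-10*x*z, -8*y*z - 2, -5*x^2 - 4*y^2)
At (2, 1, 2): (-40, -18, -24).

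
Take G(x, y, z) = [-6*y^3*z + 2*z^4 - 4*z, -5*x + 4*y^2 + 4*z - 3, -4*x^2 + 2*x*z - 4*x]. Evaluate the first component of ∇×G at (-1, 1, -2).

(∇×G)_1 = ∂G₃/∂y − ∂G₂/∂z
= 0 − (4)
= -4
At (-1, 1, -2): -4.

-4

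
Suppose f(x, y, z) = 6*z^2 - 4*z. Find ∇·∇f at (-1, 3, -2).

12

∂²f/∂x² = 0
∂²f/∂y² = 0
∂²f/∂z² = 12
∇²f = 12
At (-1, 3, -2): 12.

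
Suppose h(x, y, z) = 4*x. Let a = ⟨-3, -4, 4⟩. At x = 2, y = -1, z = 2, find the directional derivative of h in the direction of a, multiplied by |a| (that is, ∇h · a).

∂h/∂x = 4
∂h/∂y = 0
∂h/∂z = 0
∇h at (2, -1, 2) = (4, 0, 0)
∇h · a = (4)(-3) + (0)(-4) + (0)(4) = -12

-12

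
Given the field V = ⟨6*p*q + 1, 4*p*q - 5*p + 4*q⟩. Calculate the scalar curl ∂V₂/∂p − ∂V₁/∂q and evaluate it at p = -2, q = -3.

∂V₂/∂p = 4*q - 5
∂V₁/∂q = 6*p
Scalar curl = -6*p + 4*q - 5
At (-2, -3): -5.

-5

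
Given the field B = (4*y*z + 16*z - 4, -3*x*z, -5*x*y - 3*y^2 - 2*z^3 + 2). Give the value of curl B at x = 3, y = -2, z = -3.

(∇×B)₁ = ∂B₃/∂y − ∂B₂/∂z = -2*x - 6*y
(∇×B)₂ = ∂B₁/∂z − ∂B₃/∂x = 9*y + 16
(∇×B)₃ = ∂B₂/∂x − ∂B₁/∂y = -7*z
∇×B = (-2*x - 6*y, 9*y + 16, -7*z)
At (3, -2, -3): (6, -2, 21).

(6, -2, 21)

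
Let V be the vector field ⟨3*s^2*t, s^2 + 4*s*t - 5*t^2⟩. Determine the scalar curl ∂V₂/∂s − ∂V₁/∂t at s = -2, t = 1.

∂V₂/∂s = 2*s + 4*t
∂V₁/∂t = 3*s^2
Scalar curl = -3*s^2 + 2*s + 4*t
At (-2, 1): -12.

-12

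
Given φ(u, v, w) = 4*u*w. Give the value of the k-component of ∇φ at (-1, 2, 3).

-4

(∇φ)_3 = ∂φ/∂w = 4*u
At (-1, 2, 3): -4.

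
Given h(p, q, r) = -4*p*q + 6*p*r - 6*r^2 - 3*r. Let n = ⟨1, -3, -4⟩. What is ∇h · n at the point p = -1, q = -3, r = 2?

∂h/∂p = -4*q + 6*r
∂h/∂q = -4*p
∂h/∂r = 6*p - 12*r - 3
∇h at (-1, -3, 2) = (24, 4, -33)
∇h · n = (24)(1) + (4)(-3) + (-33)(-4) = 144

144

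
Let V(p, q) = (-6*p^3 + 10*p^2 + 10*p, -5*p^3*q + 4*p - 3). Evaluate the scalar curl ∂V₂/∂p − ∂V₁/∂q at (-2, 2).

-116

∂V₂/∂p = -15*p^2*q + 4
∂V₁/∂q = 0
Scalar curl = -15*p^2*q + 4
At (-2, 2): -116.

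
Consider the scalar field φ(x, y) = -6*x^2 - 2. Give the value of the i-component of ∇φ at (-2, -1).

24

(∇φ)_1 = ∂φ/∂x = -12*x
At (-2, -1): 24.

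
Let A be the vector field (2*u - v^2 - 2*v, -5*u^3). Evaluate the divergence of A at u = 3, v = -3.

2

∂A₁/∂u = 2
∂A₂/∂v = 0
∇·A = 2
At (3, -3): 2.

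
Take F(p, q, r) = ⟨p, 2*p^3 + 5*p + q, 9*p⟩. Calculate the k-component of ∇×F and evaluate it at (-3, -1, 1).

(∇×F)_3 = ∂F₂/∂p − ∂F₁/∂q
= 6*p^2 + 5 − (0)
= 6*p^2 + 5
At (-3, -1, 1): 59.

59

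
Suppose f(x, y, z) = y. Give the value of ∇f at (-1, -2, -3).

(0, 1, 0)

∂f/∂x = 0
∂f/∂y = 1
∂f/∂z = 0
∇f = (0, 1, 0)
At (-1, -2, -3): (0, 1, 0).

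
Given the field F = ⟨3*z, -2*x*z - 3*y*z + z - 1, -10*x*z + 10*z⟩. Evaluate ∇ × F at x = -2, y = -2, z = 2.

(∇×F)₁ = ∂F₃/∂y − ∂F₂/∂z = 2*x + 3*y - 1
(∇×F)₂ = ∂F₁/∂z − ∂F₃/∂x = 10*z + 3
(∇×F)₃ = ∂F₂/∂x − ∂F₁/∂y = -2*z
∇×F = (2*x + 3*y - 1, 10*z + 3, -2*z)
At (-2, -2, 2): (-11, 23, -4).

(-11, 23, -4)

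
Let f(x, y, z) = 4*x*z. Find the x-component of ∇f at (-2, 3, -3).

-12

(∇f)_1 = ∂f/∂x = 4*z
At (-2, 3, -3): -12.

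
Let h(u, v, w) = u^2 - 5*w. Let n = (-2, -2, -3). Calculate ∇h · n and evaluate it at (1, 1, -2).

11

∂h/∂u = 2*u
∂h/∂v = 0
∂h/∂w = -5
∇h at (1, 1, -2) = (2, 0, -5)
∇h · n = (2)(-2) + (0)(-2) + (-5)(-3) = 11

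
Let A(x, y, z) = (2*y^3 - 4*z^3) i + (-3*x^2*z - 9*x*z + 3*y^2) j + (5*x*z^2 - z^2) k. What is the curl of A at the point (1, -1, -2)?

(12, -68, 24)

(∇×A)₁ = ∂A₃/∂y − ∂A₂/∂z = 3*x^2 + 9*x
(∇×A)₂ = ∂A₁/∂z − ∂A₃/∂x = -17*z^2
(∇×A)₃ = ∂A₂/∂x − ∂A₁/∂y = -6*x*z - 6*y^2 - 9*z
∇×A = (3*x^2 + 9*x, -17*z^2, -6*x*z - 6*y^2 - 9*z)
At (1, -1, -2): (12, -68, 24).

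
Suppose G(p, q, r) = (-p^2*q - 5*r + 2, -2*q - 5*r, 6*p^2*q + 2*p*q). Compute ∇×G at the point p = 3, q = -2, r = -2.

(65, 71, 9)

(∇×G)₁ = ∂G₃/∂q − ∂G₂/∂r = 6*p^2 + 2*p + 5
(∇×G)₂ = ∂G₁/∂r − ∂G₃/∂p = -12*p*q - 2*q - 5
(∇×G)₃ = ∂G₂/∂p − ∂G₁/∂q = p^2
∇×G = (6*p^2 + 2*p + 5, -12*p*q - 2*q - 5, p^2)
At (3, -2, -2): (65, 71, 9).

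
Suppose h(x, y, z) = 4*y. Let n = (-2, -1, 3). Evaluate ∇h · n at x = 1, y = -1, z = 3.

-4

∂h/∂x = 0
∂h/∂y = 4
∂h/∂z = 0
∇h at (1, -1, 3) = (0, 4, 0)
∇h · n = (0)(-2) + (4)(-1) + (0)(3) = -4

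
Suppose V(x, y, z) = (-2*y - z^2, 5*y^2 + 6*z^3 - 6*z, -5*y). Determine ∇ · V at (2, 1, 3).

∂V₁/∂x = 0
∂V₂/∂y = 10*y
∂V₃/∂z = 0
∇·V = 10*y
At (2, 1, 3): 10.

10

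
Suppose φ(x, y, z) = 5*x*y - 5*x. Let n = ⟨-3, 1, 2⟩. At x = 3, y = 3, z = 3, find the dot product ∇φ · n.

-15

∂φ/∂x = 5*y - 5
∂φ/∂y = 5*x
∂φ/∂z = 0
∇φ at (3, 3, 3) = (10, 15, 0)
∇φ · n = (10)(-3) + (15)(1) + (0)(2) = -15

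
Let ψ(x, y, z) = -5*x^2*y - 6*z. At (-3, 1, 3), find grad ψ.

∂ψ/∂x = -10*x*y
∂ψ/∂y = -5*x^2
∂ψ/∂z = -6
∇ψ = (-10*x*y, -5*x^2, -6)
At (-3, 1, 3): (30, -45, -6).

(30, -45, -6)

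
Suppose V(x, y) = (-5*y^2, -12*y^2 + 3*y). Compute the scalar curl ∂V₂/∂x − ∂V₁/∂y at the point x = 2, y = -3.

∂V₂/∂x = 0
∂V₁/∂y = -10*y
Scalar curl = 10*y
At (2, -3): -30.

-30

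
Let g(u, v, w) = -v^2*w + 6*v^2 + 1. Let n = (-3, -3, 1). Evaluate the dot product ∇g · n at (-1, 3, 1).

∂g/∂u = 0
∂g/∂v = -2*v*w + 12*v
∂g/∂w = -v^2
∇g at (-1, 3, 1) = (0, 30, -9)
∇g · n = (0)(-3) + (30)(-3) + (-9)(1) = -99

-99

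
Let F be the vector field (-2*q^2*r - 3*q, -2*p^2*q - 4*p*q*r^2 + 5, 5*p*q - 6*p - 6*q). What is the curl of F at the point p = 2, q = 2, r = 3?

(100, -12, -61)

(∇×F)₁ = ∂F₃/∂q − ∂F₂/∂r = 8*p*q*r + 5*p - 6
(∇×F)₂ = ∂F₁/∂r − ∂F₃/∂p = -2*q^2 - 5*q + 6
(∇×F)₃ = ∂F₂/∂p − ∂F₁/∂q = -4*p*q - 4*q*r^2 + 4*q*r + 3
∇×F = (8*p*q*r + 5*p - 6, -2*q^2 - 5*q + 6, -4*p*q - 4*q*r^2 + 4*q*r + 3)
At (2, 2, 3): (100, -12, -61).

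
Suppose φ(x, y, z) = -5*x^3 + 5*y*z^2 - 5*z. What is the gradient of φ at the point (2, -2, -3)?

∂φ/∂x = -15*x^2
∂φ/∂y = 5*z^2
∂φ/∂z = 10*y*z - 5
∇φ = (-15*x^2, 5*z^2, 10*y*z - 5)
At (2, -2, -3): (-60, 45, 55).

(-60, 45, 55)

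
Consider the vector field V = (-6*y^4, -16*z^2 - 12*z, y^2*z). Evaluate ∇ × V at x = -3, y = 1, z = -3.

(∇×V)₁ = ∂V₃/∂y − ∂V₂/∂z = 2*y*z + 32*z + 12
(∇×V)₂ = ∂V₁/∂z − ∂V₃/∂x = 0
(∇×V)₃ = ∂V₂/∂x − ∂V₁/∂y = 24*y^3
∇×V = (2*y*z + 32*z + 12, 0, 24*y^3)
At (-3, 1, -3): (-90, 0, 24).

(-90, 0, 24)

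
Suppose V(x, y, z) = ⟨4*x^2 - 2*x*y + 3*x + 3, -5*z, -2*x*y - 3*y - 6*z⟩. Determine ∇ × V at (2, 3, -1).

(∇×V)₁ = ∂V₃/∂y − ∂V₂/∂z = -2*x + 2
(∇×V)₂ = ∂V₁/∂z − ∂V₃/∂x = 2*y
(∇×V)₃ = ∂V₂/∂x − ∂V₁/∂y = 2*x
∇×V = (-2*x + 2, 2*y, 2*x)
At (2, 3, -1): (-2, 6, 4).

(-2, 6, 4)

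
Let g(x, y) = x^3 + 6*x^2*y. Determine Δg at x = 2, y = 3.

48

∂²g/∂x² = 6*(x + 2*y)
∂²g/∂y² = 0
∇²g = 6*x + 12*y
At (2, 3): 48.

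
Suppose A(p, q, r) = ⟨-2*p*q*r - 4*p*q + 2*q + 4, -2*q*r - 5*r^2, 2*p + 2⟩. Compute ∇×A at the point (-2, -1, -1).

(∇×A)₁ = ∂A₃/∂q − ∂A₂/∂r = 2*q + 10*r
(∇×A)₂ = ∂A₁/∂r − ∂A₃/∂p = -2*p*q - 2
(∇×A)₃ = ∂A₂/∂p − ∂A₁/∂q = 2*p*r + 4*p - 2
∇×A = (2*q + 10*r, -2*p*q - 2, 2*p*r + 4*p - 2)
At (-2, -1, -1): (-12, -6, -6).

(-12, -6, -6)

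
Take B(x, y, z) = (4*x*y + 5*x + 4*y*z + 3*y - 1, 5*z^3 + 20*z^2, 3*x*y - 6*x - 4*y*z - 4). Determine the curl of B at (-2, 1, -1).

(23, 7, 9)

(∇×B)₁ = ∂B₃/∂y − ∂B₂/∂z = 3*x - 15*z^2 - 44*z
(∇×B)₂ = ∂B₁/∂z − ∂B₃/∂x = y + 6
(∇×B)₃ = ∂B₂/∂x − ∂B₁/∂y = -4*x - 4*z - 3
∇×B = (3*x - 15*z^2 - 44*z, y + 6, -4*x - 4*z - 3)
At (-2, 1, -1): (23, 7, 9).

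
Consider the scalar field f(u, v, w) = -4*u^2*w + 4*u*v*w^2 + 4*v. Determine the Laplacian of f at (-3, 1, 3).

-48

∂²f/∂u² = -8*w
∂²f/∂v² = 0
∂²f/∂w² = 8*u*v
∇²f = 8*u*v - 8*w
At (-3, 1, 3): -48.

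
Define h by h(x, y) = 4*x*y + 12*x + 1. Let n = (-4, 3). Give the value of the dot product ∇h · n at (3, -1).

4

∂h/∂x = 4*y + 12
∂h/∂y = 4*x
∇h at (3, -1) = (8, 12)
∇h · n = (8)(-4) + (12)(3) = 4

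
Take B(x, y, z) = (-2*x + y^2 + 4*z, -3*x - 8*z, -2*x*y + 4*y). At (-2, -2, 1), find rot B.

(16, 0, 1)

(∇×B)₁ = ∂B₃/∂y − ∂B₂/∂z = -2*x + 12
(∇×B)₂ = ∂B₁/∂z − ∂B₃/∂x = 2*y + 4
(∇×B)₃ = ∂B₂/∂x − ∂B₁/∂y = -2*y - 3
∇×B = (-2*x + 12, 2*y + 4, -2*y - 3)
At (-2, -2, 1): (16, 0, 1).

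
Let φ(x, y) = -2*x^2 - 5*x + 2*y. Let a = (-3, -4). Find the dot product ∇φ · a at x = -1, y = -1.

∂φ/∂x = -4*x - 5
∂φ/∂y = 2
∇φ at (-1, -1) = (-1, 2)
∇φ · a = (-1)(-3) + (2)(-4) = -5

-5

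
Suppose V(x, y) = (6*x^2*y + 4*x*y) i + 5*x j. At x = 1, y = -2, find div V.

∂V₁/∂x = 12*x*y + 4*y
∂V₂/∂y = 0
∇·V = 12*x*y + 4*y
At (1, -2): -32.

-32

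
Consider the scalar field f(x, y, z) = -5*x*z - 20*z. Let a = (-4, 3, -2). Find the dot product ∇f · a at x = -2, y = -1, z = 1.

40

∂f/∂x = -5*z
∂f/∂y = 0
∂f/∂z = -5*x - 20
∇f at (-2, -1, 1) = (-5, 0, -10)
∇f · a = (-5)(-4) + (0)(3) + (-10)(-2) = 40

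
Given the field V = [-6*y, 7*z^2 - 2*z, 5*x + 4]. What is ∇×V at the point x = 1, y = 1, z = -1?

(16, -5, 6)

(∇×V)₁ = ∂V₃/∂y − ∂V₂/∂z = -14*z + 2
(∇×V)₂ = ∂V₁/∂z − ∂V₃/∂x = -5
(∇×V)₃ = ∂V₂/∂x − ∂V₁/∂y = 6
∇×V = (-14*z + 2, -5, 6)
At (1, 1, -1): (16, -5, 6).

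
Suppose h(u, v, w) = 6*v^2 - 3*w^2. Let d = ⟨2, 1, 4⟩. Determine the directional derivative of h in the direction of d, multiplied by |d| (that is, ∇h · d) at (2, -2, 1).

-48

∂h/∂u = 0
∂h/∂v = 12*v
∂h/∂w = -6*w
∇h at (2, -2, 1) = (0, -24, -6)
∇h · d = (0)(2) + (-24)(1) + (-6)(4) = -48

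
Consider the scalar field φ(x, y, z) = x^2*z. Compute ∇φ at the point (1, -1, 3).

(6, 0, 1)

∂φ/∂x = 2*x*z
∂φ/∂y = 0
∂φ/∂z = x^2
∇φ = (2*x*z, 0, x^2)
At (1, -1, 3): (6, 0, 1).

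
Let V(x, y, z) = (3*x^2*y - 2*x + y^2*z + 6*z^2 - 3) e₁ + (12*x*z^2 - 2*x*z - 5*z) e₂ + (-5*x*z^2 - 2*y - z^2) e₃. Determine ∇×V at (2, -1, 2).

(∇×V)₁ = ∂V₃/∂y − ∂V₂/∂z = -24*x*z + 2*x + 3
(∇×V)₂ = ∂V₁/∂z − ∂V₃/∂x = y^2 + 5*z^2 + 12*z
(∇×V)₃ = ∂V₂/∂x − ∂V₁/∂y = -3*x^2 - 2*y*z + 12*z^2 - 2*z
∇×V = (-24*x*z + 2*x + 3, y^2 + 5*z^2 + 12*z, -3*x^2 - 2*y*z + 12*z^2 - 2*z)
At (2, -1, 2): (-89, 45, 36).

(-89, 45, 36)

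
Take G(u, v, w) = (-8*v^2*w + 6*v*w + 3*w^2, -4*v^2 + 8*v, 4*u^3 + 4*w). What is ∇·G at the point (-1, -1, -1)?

20

∂G₁/∂u = 0
∂G₂/∂v = -8*v + 8
∂G₃/∂w = 4
∇·G = -8*v + 12
At (-1, -1, -1): 20.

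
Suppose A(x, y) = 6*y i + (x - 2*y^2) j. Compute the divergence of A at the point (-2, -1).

4

∂A₁/∂x = 0
∂A₂/∂y = -4*y
∇·A = -4*y
At (-2, -1): 4.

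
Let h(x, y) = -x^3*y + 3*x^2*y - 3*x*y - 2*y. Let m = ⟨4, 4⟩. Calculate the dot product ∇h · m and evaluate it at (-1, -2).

116

∂h/∂x = -3*x^2*y + 6*x*y - 3*y
∂h/∂y = -x^3 + 3*x^2 - 3*x - 2
∇h at (-1, -2) = (24, 5)
∇h · m = (24)(4) + (5)(4) = 116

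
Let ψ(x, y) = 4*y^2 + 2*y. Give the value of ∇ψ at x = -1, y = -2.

∂ψ/∂x = 0
∂ψ/∂y = 8*y + 2
∇ψ = (0, 8*y + 2)
At (-1, -2): (0, -14).

(0, -14)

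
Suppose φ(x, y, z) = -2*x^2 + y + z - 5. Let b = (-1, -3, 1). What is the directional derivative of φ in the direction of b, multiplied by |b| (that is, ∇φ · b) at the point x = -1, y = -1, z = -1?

-6

∂φ/∂x = -4*x
∂φ/∂y = 1
∂φ/∂z = 1
∇φ at (-1, -1, -1) = (4, 1, 1)
∇φ · b = (4)(-1) + (1)(-3) + (1)(1) = -6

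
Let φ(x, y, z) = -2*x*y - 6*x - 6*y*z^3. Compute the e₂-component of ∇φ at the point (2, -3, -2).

44

(∇φ)_2 = ∂φ/∂y = -2*x - 6*z^3
At (2, -3, -2): 44.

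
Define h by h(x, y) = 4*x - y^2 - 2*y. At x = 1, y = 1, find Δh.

-2

∂²h/∂x² = 0
∂²h/∂y² = -2
∇²h = -2
At (1, 1): -2.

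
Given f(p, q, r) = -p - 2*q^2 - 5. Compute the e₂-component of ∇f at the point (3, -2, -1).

(∇f)_2 = ∂f/∂q = -4*q
At (3, -2, -1): 8.

8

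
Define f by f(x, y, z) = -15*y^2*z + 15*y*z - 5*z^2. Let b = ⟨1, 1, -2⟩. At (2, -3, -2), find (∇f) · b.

∂f/∂x = 0
∂f/∂y = -30*y*z + 15*z
∂f/∂z = -15*y^2 + 15*y - 10*z
∇f at (2, -3, -2) = (0, -210, -160)
∇f · b = (0)(1) + (-210)(1) + (-160)(-2) = 110

110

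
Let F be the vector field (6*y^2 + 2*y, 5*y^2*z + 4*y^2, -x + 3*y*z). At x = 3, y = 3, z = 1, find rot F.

(-42, 1, -38)

(∇×F)₁ = ∂F₃/∂y − ∂F₂/∂z = -5*y^2 + 3*z
(∇×F)₂ = ∂F₁/∂z − ∂F₃/∂x = 1
(∇×F)₃ = ∂F₂/∂x − ∂F₁/∂y = -12*y - 2
∇×F = (-5*y^2 + 3*z, 1, -12*y - 2)
At (3, 3, 1): (-42, 1, -38).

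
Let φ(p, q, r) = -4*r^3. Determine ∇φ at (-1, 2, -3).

∂φ/∂p = 0
∂φ/∂q = 0
∂φ/∂r = -12*r^2
∇φ = (0, 0, -12*r^2)
At (-1, 2, -3): (0, 0, -108).

(0, 0, -108)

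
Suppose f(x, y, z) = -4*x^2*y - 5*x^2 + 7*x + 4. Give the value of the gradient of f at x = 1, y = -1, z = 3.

∂f/∂x = -8*x*y - 10*x + 7
∂f/∂y = -4*x^2
∂f/∂z = 0
∇f = (-8*x*y - 10*x + 7, -4*x^2, 0)
At (1, -1, 3): (5, -4, 0).

(5, -4, 0)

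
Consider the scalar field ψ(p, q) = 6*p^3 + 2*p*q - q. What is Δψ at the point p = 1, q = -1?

36

∂²ψ/∂p² = 36*p
∂²ψ/∂q² = 0
∇²ψ = 36*p
At (1, -1): 36.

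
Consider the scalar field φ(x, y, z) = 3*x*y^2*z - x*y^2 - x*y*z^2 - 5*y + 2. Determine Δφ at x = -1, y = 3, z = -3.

26

∂²φ/∂x² = 0
∂²φ/∂y² = 2*x*(3*z - 1)
∂²φ/∂z² = -2*x*y
∇²φ = -2*x*y + 6*x*z - 2*x
At (-1, 3, -3): 26.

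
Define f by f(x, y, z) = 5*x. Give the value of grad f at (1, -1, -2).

(5, 0, 0)

∂f/∂x = 5
∂f/∂y = 0
∂f/∂z = 0
∇f = (5, 0, 0)
At (1, -1, -2): (5, 0, 0).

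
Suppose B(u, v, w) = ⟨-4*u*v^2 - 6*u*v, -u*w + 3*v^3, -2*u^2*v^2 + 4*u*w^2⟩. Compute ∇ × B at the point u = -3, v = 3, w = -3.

(∇×B)₁ = ∂B₃/∂v − ∂B₂/∂w = -4*u^2*v + u
(∇×B)₂ = ∂B₁/∂w − ∂B₃/∂u = 4*u*v^2 - 4*w^2
(∇×B)₃ = ∂B₂/∂u − ∂B₁/∂v = 8*u*v + 6*u - w
∇×B = (-4*u^2*v + u, 4*u*v^2 - 4*w^2, 8*u*v + 6*u - w)
At (-3, 3, -3): (-111, -144, -87).

(-111, -144, -87)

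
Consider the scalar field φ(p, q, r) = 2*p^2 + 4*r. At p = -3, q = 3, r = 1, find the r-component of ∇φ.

4

(∇φ)_3 = ∂φ/∂r = 4
At (-3, 3, 1): 4.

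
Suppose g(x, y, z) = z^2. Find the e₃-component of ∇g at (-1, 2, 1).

(∇g)_3 = ∂g/∂z = 2*z
At (-1, 2, 1): 2.

2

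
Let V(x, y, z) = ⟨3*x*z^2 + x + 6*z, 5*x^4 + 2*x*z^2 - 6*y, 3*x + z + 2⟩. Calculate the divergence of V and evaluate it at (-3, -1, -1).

-1

∂V₁/∂x = 3*z^2 + 1
∂V₂/∂y = -6
∂V₃/∂z = 1
∇·V = 3*z^2 - 4
At (-3, -1, -1): -1.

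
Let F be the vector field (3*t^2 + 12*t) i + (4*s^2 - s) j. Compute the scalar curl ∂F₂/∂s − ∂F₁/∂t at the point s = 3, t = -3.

∂F₂/∂s = 8*s - 1
∂F₁/∂t = 6*t + 12
Scalar curl = 8*s - 6*t - 13
At (3, -3): 29.

29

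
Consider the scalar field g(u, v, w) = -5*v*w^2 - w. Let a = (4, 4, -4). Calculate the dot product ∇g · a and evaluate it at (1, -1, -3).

-56

∂g/∂u = 0
∂g/∂v = -5*w^2
∂g/∂w = -10*v*w - 1
∇g at (1, -1, -3) = (0, -45, -31)
∇g · a = (0)(4) + (-45)(4) + (-31)(-4) = -56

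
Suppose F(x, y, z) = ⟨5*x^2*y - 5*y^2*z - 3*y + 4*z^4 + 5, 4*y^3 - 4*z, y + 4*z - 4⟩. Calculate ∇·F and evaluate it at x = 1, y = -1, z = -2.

∂F₁/∂x = 10*x*y
∂F₂/∂y = 12*y^2
∂F₃/∂z = 4
∇·F = 10*x*y + 12*y^2 + 4
At (1, -1, -2): 6.

6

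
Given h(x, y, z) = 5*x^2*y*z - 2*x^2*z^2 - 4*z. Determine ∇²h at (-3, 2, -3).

-132

∂²h/∂x² = 2*z*(5*y - 2*z)
∂²h/∂y² = 0
∂²h/∂z² = -4*x^2
∇²h = -4*x^2 + 10*y*z - 4*z^2
At (-3, 2, -3): -132.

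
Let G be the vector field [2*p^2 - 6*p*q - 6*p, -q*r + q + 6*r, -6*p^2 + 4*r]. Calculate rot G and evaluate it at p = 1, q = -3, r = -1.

(-9, 12, 6)

(∇×G)₁ = ∂G₃/∂q − ∂G₂/∂r = q - 6
(∇×G)₂ = ∂G₁/∂r − ∂G₃/∂p = 12*p
(∇×G)₃ = ∂G₂/∂p − ∂G₁/∂q = 6*p
∇×G = (q - 6, 12*p, 6*p)
At (1, -3, -1): (-9, 12, 6).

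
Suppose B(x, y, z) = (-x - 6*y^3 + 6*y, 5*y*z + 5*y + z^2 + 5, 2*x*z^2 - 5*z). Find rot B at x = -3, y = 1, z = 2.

(∇×B)₁ = ∂B₃/∂y − ∂B₂/∂z = -5*y - 2*z
(∇×B)₂ = ∂B₁/∂z − ∂B₃/∂x = -2*z^2
(∇×B)₃ = ∂B₂/∂x − ∂B₁/∂y = 18*y^2 - 6
∇×B = (-5*y - 2*z, -2*z^2, 18*y^2 - 6)
At (-3, 1, 2): (-9, -8, 12).

(-9, -8, 12)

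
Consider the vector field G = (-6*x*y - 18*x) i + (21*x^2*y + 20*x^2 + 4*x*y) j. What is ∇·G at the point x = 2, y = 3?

56

∂G₁/∂x = -6*y - 18
∂G₂/∂y = 21*x^2 + 4*x
∇·G = 21*x^2 + 4*x - 6*y - 18
At (2, 3): 56.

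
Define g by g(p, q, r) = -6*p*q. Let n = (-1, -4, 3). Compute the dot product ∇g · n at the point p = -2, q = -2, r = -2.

-60

∂g/∂p = -6*q
∂g/∂q = -6*p
∂g/∂r = 0
∇g at (-2, -2, -2) = (12, 12, 0)
∇g · n = (12)(-1) + (12)(-4) + (0)(3) = -60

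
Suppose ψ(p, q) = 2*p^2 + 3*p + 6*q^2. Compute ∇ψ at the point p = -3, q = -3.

∂ψ/∂p = 4*p + 3
∂ψ/∂q = 12*q
∇ψ = (4*p + 3, 12*q)
At (-3, -3): (-9, -36).

(-9, -36)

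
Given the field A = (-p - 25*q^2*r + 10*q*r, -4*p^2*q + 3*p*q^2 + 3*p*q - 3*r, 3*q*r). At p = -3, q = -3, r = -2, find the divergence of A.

-1

∂A₁/∂p = -1
∂A₂/∂q = -4*p^2 + 6*p*q + 3*p
∂A₃/∂r = 3*q
∇·A = -4*p^2 + 6*p*q + 3*p + 3*q - 1
At (-3, -3, -2): -1.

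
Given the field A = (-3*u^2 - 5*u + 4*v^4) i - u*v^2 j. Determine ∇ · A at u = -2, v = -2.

-1

∂A₁/∂u = -6*u - 5
∂A₂/∂v = -2*u*v
∇·A = -2*u*v - 6*u - 5
At (-2, -2): -1.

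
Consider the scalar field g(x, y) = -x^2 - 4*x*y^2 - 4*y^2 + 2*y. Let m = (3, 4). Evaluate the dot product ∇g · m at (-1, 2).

-34

∂g/∂x = -2*x - 4*y^2
∂g/∂y = -8*x*y - 8*y + 2
∇g at (-1, 2) = (-14, 2)
∇g · m = (-14)(3) + (2)(4) = -34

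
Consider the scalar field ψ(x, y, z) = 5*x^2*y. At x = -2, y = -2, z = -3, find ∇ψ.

∂ψ/∂x = 10*x*y
∂ψ/∂y = 5*x^2
∂ψ/∂z = 0
∇ψ = (10*x*y, 5*x^2, 0)
At (-2, -2, -3): (40, 20, 0).

(40, 20, 0)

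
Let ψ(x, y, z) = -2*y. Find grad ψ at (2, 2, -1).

(0, -2, 0)

∂ψ/∂x = 0
∂ψ/∂y = -2
∂ψ/∂z = 0
∇ψ = (0, -2, 0)
At (2, 2, -1): (0, -2, 0).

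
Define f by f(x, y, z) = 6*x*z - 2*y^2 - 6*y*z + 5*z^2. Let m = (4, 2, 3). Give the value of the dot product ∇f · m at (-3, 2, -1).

∂f/∂x = 6*z
∂f/∂y = -4*y - 6*z
∂f/∂z = 6*x - 6*y + 10*z
∇f at (-3, 2, -1) = (-6, -2, -40)
∇f · m = (-6)(4) + (-2)(2) + (-40)(3) = -148

-148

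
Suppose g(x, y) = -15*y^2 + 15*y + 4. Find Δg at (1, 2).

∂²g/∂x² = 0
∂²g/∂y² = -30
∇²g = -30
At (1, 2): -30.

-30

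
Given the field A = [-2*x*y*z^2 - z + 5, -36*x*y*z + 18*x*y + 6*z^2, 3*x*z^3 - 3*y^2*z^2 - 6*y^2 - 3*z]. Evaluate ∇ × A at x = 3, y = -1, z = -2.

(-48, -1, -66)

(∇×A)₁ = ∂A₃/∂y − ∂A₂/∂z = 36*x*y - 6*y*z^2 - 12*y - 12*z
(∇×A)₂ = ∂A₁/∂z − ∂A₃/∂x = -4*x*y*z - 3*z^3 - 1
(∇×A)₃ = ∂A₂/∂x − ∂A₁/∂y = 2*x*z^2 - 36*y*z + 18*y
∇×A = (36*x*y - 6*y*z^2 - 12*y - 12*z, -4*x*y*z - 3*z^3 - 1, 2*x*z^2 - 36*y*z + 18*y)
At (3, -1, -2): (-48, -1, -66).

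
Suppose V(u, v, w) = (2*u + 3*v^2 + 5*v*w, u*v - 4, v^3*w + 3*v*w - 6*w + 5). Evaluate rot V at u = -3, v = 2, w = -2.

(-30, 10, 0)

(∇×V)₁ = ∂V₃/∂v − ∂V₂/∂w = 3*v^2*w + 3*w
(∇×V)₂ = ∂V₁/∂w − ∂V₃/∂u = 5*v
(∇×V)₃ = ∂V₂/∂u − ∂V₁/∂v = -5*v - 5*w
∇×V = (3*v^2*w + 3*w, 5*v, -5*v - 5*w)
At (-3, 2, -2): (-30, 10, 0).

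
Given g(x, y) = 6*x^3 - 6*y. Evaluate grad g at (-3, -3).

∂g/∂x = 18*x^2
∂g/∂y = -6
∇g = (18*x^2, -6)
At (-3, -3): (162, -6).

(162, -6)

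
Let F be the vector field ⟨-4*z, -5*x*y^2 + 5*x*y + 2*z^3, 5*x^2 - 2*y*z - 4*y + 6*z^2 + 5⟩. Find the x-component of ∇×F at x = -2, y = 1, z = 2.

(∇×F)_1 = ∂F₃/∂y − ∂F₂/∂z
= -2*z - 4 − (6*z^2)
= -6*z^2 - 2*z - 4
At (-2, 1, 2): -32.

-32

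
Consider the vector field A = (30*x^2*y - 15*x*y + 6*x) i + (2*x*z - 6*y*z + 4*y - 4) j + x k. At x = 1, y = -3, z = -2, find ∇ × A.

(-20, -1, -19)

(∇×A)₁ = ∂A₃/∂y − ∂A₂/∂z = -2*x + 6*y
(∇×A)₂ = ∂A₁/∂z − ∂A₃/∂x = -1
(∇×A)₃ = ∂A₂/∂x − ∂A₁/∂y = -30*x^2 + 15*x + 2*z
∇×A = (-2*x + 6*y, -1, -30*x^2 + 15*x + 2*z)
At (1, -3, -2): (-20, -1, -19).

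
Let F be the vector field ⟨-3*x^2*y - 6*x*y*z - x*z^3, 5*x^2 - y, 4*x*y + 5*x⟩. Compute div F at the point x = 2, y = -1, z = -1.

6

∂F₁/∂x = -6*x*y - 6*y*z - z^3
∂F₂/∂y = -1
∂F₃/∂z = 0
∇·F = -6*x*y - 6*y*z - z^3 - 1
At (2, -1, -1): 6.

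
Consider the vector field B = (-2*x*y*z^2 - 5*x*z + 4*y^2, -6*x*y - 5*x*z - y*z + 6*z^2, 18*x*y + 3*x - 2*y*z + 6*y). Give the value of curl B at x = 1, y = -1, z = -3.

(∇×B)₁ = ∂B₃/∂y − ∂B₂/∂z = 23*x + y - 14*z + 6
(∇×B)₂ = ∂B₁/∂z − ∂B₃/∂x = -4*x*y*z - 5*x - 18*y - 3
(∇×B)₃ = ∂B₂/∂x − ∂B₁/∂y = 2*x*z^2 - 14*y - 5*z
∇×B = (23*x + y - 14*z + 6, -4*x*y*z - 5*x - 18*y - 3, 2*x*z^2 - 14*y - 5*z)
At (1, -1, -3): (70, -2, 47).

(70, -2, 47)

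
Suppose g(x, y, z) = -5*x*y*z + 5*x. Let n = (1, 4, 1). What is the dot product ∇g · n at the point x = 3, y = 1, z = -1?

55

∂g/∂x = -5*y*z + 5
∂g/∂y = -5*x*z
∂g/∂z = -5*x*y
∇g at (3, 1, -1) = (10, 15, -15)
∇g · n = (10)(1) + (15)(4) + (-15)(1) = 55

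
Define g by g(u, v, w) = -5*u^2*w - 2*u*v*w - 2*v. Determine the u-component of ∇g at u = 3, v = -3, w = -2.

(∇g)_1 = ∂g/∂u = -10*u*w - 2*v*w
At (3, -3, -2): 48.

48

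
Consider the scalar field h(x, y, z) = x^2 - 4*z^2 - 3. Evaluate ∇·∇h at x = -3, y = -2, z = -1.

∂²h/∂x² = 2
∂²h/∂y² = 0
∂²h/∂z² = -8
∇²h = -6
At (-3, -2, -1): -6.

-6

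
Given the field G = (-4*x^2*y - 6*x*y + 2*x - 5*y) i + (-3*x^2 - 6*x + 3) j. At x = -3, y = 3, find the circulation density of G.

35

∂G₂/∂x = -6*x - 6
∂G₁/∂y = -4*x^2 - 6*x - 5
Scalar curl = 4*x^2 - 1
At (-3, 3): 35.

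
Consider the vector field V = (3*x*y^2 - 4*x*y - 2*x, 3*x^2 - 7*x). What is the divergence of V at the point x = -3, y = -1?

5

∂V₁/∂x = 3*y^2 - 4*y - 2
∂V₂/∂y = 0
∇·V = 3*y^2 - 4*y - 2
At (-3, -1): 5.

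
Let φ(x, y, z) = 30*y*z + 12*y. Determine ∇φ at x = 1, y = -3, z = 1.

(0, 42, -90)

∂φ/∂x = 0
∂φ/∂y = 30*z + 12
∂φ/∂z = 30*y
∇φ = (0, 30*z + 12, 30*y)
At (1, -3, 1): (0, 42, -90).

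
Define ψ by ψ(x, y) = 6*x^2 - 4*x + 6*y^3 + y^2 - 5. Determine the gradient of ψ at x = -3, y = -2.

∂ψ/∂x = 12*x - 4
∂ψ/∂y = 18*y^2 + 2*y
∇ψ = (12*x - 4, 18*y^2 + 2*y)
At (-3, -2): (-40, 68).

(-40, 68)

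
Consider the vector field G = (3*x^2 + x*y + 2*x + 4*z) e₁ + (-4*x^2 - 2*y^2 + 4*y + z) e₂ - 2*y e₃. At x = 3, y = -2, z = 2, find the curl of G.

(-3, 4, -27)

(∇×G)₁ = ∂G₃/∂y − ∂G₂/∂z = -3
(∇×G)₂ = ∂G₁/∂z − ∂G₃/∂x = 4
(∇×G)₃ = ∂G₂/∂x − ∂G₁/∂y = -9*x
∇×G = (-3, 4, -9*x)
At (3, -2, 2): (-3, 4, -27).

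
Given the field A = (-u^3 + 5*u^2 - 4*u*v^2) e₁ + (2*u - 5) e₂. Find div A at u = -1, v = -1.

-17

∂A₁/∂u = -3*u^2 + 10*u - 4*v^2
∂A₂/∂v = 0
∇·A = -3*u^2 + 10*u - 4*v^2
At (-1, -1): -17.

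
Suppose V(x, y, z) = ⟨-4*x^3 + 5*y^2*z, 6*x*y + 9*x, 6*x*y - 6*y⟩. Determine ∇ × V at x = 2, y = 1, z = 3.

(∇×V)₁ = ∂V₃/∂y − ∂V₂/∂z = 6*x - 6
(∇×V)₂ = ∂V₁/∂z − ∂V₃/∂x = 5*y^2 - 6*y
(∇×V)₃ = ∂V₂/∂x − ∂V₁/∂y = -10*y*z + 6*y + 9
∇×V = (6*x - 6, 5*y^2 - 6*y, -10*y*z + 6*y + 9)
At (2, 1, 3): (6, -1, -15).

(6, -1, -15)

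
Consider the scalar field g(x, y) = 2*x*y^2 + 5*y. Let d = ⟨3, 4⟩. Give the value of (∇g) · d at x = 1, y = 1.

∂g/∂x = 2*y^2
∂g/∂y = 4*x*y + 5
∇g at (1, 1) = (2, 9)
∇g · d = (2)(3) + (9)(4) = 42

42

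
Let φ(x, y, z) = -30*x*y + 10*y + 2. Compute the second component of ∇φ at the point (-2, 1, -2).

70

(∇φ)_2 = ∂φ/∂y = -30*x + 10
At (-2, 1, -2): 70.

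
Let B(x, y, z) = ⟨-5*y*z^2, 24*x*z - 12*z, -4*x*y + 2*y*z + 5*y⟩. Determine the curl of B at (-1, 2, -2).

(41, 48, -28)

(∇×B)₁ = ∂B₃/∂y − ∂B₂/∂z = -28*x + 2*z + 17
(∇×B)₂ = ∂B₁/∂z − ∂B₃/∂x = -10*y*z + 4*y
(∇×B)₃ = ∂B₂/∂x − ∂B₁/∂y = 5*z^2 + 24*z
∇×B = (-28*x + 2*z + 17, -10*y*z + 4*y, 5*z^2 + 24*z)
At (-1, 2, -2): (41, 48, -28).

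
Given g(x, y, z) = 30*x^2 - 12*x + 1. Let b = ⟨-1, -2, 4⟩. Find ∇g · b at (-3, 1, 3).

192

∂g/∂x = 60*x - 12
∂g/∂y = 0
∂g/∂z = 0
∇g at (-3, 1, 3) = (-192, 0, 0)
∇g · b = (-192)(-1) + (0)(-2) + (0)(4) = 192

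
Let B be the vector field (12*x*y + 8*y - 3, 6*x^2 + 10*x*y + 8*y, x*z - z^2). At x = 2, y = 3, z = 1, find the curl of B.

(∇×B)₁ = ∂B₃/∂y − ∂B₂/∂z = 0
(∇×B)₂ = ∂B₁/∂z − ∂B₃/∂x = -z
(∇×B)₃ = ∂B₂/∂x − ∂B₁/∂y = 10*y - 8
∇×B = (0, -z, 10*y - 8)
At (2, 3, 1): (0, -1, 22).

(0, -1, 22)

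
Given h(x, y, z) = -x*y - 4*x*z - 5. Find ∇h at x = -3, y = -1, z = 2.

∂h/∂x = -y - 4*z
∂h/∂y = -x
∂h/∂z = -4*x
∇h = (-y - 4*z, -x, -4*x)
At (-3, -1, 2): (-7, 3, 12).

(-7, 3, 12)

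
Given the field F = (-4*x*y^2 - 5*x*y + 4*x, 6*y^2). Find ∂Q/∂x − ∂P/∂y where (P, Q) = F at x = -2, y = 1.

-26

∂F₂/∂x = 0
∂F₁/∂y = -8*x*y - 5*x
Scalar curl = 8*x*y + 5*x
At (-2, 1): -26.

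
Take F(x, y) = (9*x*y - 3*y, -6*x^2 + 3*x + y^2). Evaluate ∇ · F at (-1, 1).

11

∂F₁/∂x = 9*y
∂F₂/∂y = 2*y
∇·F = 11*y
At (-1, 1): 11.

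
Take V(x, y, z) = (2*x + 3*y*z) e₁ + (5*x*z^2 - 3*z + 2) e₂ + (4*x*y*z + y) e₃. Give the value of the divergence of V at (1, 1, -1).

6

∂V₁/∂x = 2
∂V₂/∂y = 0
∂V₃/∂z = 4*x*y
∇·V = 4*x*y + 2
At (1, 1, -1): 6.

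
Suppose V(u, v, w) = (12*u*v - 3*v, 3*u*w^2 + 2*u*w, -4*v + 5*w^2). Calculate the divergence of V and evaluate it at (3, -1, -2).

∂V₁/∂u = 12*v
∂V₂/∂v = 0
∂V₃/∂w = 10*w
∇·V = 12*v + 10*w
At (3, -1, -2): -32.

-32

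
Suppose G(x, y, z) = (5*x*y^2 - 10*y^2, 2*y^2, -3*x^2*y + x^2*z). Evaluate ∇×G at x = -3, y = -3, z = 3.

(-27, 72, -150)

(∇×G)₁ = ∂G₃/∂y − ∂G₂/∂z = -3*x^2
(∇×G)₂ = ∂G₁/∂z − ∂G₃/∂x = 6*x*y - 2*x*z
(∇×G)₃ = ∂G₂/∂x − ∂G₁/∂y = -10*x*y + 20*y
∇×G = (-3*x^2, 6*x*y - 2*x*z, -10*x*y + 20*y)
At (-3, -3, 3): (-27, 72, -150).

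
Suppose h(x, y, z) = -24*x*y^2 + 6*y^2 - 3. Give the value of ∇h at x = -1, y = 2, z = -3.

(-96, 120, 0)

∂h/∂x = -24*y^2
∂h/∂y = -48*x*y + 12*y
∂h/∂z = 0
∇h = (-24*y^2, -48*x*y + 12*y, 0)
At (-1, 2, -3): (-96, 120, 0).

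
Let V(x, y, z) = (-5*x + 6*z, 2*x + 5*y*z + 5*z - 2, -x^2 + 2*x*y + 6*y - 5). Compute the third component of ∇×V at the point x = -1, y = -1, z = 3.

(∇×V)_3 = ∂V₂/∂x − ∂V₁/∂y
= 2 − (0)
= 2
At (-1, -1, 3): 2.

2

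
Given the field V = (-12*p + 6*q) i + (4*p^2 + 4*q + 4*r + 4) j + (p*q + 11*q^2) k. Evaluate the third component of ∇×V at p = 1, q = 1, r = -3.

2

(∇×V)_3 = ∂V₂/∂p − ∂V₁/∂q
= 8*p − (6)
= 8*p - 6
At (1, 1, -3): 2.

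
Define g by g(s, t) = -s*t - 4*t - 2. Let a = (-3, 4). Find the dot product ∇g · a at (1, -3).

-29

∂g/∂s = -t
∂g/∂t = -s - 4
∇g at (1, -3) = (3, -5)
∇g · a = (3)(-3) + (-5)(4) = -29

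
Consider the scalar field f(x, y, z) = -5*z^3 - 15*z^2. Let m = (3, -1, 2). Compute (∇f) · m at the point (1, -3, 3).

∂f/∂x = 0
∂f/∂y = 0
∂f/∂z = -15*z^2 - 30*z
∇f at (1, -3, 3) = (0, 0, -225)
∇f · m = (0)(3) + (0)(-1) + (-225)(2) = -450

-450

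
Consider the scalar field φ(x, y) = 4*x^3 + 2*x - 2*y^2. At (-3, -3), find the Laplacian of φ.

-76

∂²φ/∂x² = 24*x
∂²φ/∂y² = -4
∇²φ = 24*x - 4
At (-3, -3): -76.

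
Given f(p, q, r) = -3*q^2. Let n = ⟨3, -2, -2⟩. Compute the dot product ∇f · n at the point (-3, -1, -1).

∂f/∂p = 0
∂f/∂q = -6*q
∂f/∂r = 0
∇f at (-3, -1, -1) = (0, 6, 0)
∇f · n = (0)(3) + (6)(-2) + (0)(-2) = -12

-12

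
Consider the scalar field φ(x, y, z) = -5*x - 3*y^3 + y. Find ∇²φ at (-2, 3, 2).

∂²φ/∂x² = 0
∂²φ/∂y² = -18*y
∂²φ/∂z² = 0
∇²φ = -18*y
At (-2, 3, 2): -54.

-54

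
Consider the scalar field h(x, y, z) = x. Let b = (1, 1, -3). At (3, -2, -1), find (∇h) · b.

1

∂h/∂x = 1
∂h/∂y = 0
∂h/∂z = 0
∇h at (3, -2, -1) = (1, 0, 0)
∇h · b = (1)(1) + (0)(1) + (0)(-3) = 1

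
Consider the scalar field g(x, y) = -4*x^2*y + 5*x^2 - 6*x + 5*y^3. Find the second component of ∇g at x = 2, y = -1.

-1

(∇g)_2 = ∂g/∂y = -4*x^2 + 15*y^2
At (2, -1): -1.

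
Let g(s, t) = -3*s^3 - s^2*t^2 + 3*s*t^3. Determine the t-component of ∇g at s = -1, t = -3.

(∇g)_2 = ∂g/∂t = -2*s^2*t + 9*s*t^2
At (-1, -3): -75.

-75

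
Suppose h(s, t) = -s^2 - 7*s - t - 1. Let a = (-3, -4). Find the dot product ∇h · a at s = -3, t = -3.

∂h/∂s = -2*s - 7
∂h/∂t = -1
∇h at (-3, -3) = (-1, -1)
∇h · a = (-1)(-3) + (-1)(-4) = 7

7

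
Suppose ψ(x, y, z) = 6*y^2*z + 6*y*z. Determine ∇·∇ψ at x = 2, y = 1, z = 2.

∂²ψ/∂x² = 0
∂²ψ/∂y² = 12*z
∂²ψ/∂z² = 0
∇²ψ = 12*z
At (2, 1, 2): 24.

24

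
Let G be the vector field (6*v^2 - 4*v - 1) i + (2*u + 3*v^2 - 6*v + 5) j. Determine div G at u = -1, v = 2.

∂G₁/∂u = 0
∂G₂/∂v = 6*v - 6
∇·G = 6*v - 6
At (-1, 2): 6.

6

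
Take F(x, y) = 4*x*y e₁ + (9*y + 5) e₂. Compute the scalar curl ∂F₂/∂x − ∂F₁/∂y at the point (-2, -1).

8

∂F₂/∂x = 0
∂F₁/∂y = 4*x
Scalar curl = -4*x
At (-2, -1): 8.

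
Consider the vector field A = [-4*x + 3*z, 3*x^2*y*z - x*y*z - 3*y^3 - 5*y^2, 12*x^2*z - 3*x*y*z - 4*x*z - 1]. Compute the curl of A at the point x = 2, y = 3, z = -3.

(-12, 108, -99)

(∇×A)₁ = ∂A₃/∂y − ∂A₂/∂z = -3*x^2*y + x*y - 3*x*z
(∇×A)₂ = ∂A₁/∂z − ∂A₃/∂x = -24*x*z + 3*y*z + 4*z + 3
(∇×A)₃ = ∂A₂/∂x − ∂A₁/∂y = 6*x*y*z - y*z
∇×A = (-3*x^2*y + x*y - 3*x*z, -24*x*z + 3*y*z + 4*z + 3, 6*x*y*z - y*z)
At (2, 3, -3): (-12, 108, -99).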